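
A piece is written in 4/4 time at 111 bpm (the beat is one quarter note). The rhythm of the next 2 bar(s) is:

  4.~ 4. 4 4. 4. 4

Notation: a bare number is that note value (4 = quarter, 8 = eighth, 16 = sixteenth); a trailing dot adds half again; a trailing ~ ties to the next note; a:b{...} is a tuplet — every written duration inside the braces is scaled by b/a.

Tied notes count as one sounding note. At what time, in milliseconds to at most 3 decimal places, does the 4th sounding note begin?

1. 0.0ms @ 0 + 1621.622ms (3)
2. 1621.622ms @ 3 + 540.541ms (1)
3. 2162.162ms @ 4 + 810.811ms (3/2)
4. 2972.973ms @ 11/2 + 810.811ms (3/2)
5. 3783.784ms @ 7 + 540.541ms (1)

note 4 onset = 11/2b = 2972.973ms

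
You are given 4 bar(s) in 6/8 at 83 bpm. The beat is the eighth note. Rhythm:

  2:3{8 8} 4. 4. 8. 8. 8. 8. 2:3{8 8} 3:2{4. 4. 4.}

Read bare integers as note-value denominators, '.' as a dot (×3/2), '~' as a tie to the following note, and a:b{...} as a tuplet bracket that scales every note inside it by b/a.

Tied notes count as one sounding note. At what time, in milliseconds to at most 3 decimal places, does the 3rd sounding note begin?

note 3 onset = 3b = 2168.675ms

1. 0.0ms @ 0 + 1084.337ms (3/2)
2. 1084.337ms @ 3/2 + 1084.337ms (3/2)
3. 2168.675ms @ 3 + 2168.675ms (3)
4. 4337.349ms @ 6 + 2168.675ms (3)
5. 6506.024ms @ 9 + 1084.337ms (3/2)
6. 7590.361ms @ 21/2 + 1084.337ms (3/2)
7. 8674.699ms @ 12 + 1084.337ms (3/2)
8. 9759.036ms @ 27/2 + 1084.337ms (3/2)
9. 10843.373ms @ 15 + 1084.337ms (3/2)
10. 11927.711ms @ 33/2 + 1084.337ms (3/2)
11. 13012.048ms @ 18 + 1445.783ms (2)
12. 14457.831ms @ 20 + 1445.783ms (2)
13. 15903.614ms @ 22 + 1445.783ms (2)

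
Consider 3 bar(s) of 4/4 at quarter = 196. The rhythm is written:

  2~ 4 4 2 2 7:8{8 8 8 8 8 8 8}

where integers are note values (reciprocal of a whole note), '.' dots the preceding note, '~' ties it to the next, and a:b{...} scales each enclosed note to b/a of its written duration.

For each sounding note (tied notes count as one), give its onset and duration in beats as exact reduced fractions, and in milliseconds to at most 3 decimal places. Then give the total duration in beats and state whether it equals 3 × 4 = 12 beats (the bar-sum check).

1) 0.0ms=0b +918.367ms=3b
2) 918.367ms=3b +306.122ms=1b
3) 1224.49ms=4b +612.245ms=2b
4) 1836.735ms=6b +612.245ms=2b
5) 2448.98ms=8b +174.927ms=4/7b
6) 2623.907ms=60/7b +174.927ms=4/7b
7) 2798.834ms=64/7b +174.927ms=4/7b
8) 2973.761ms=68/7b +174.927ms=4/7b
9) 3148.688ms=72/7b +174.927ms=4/7b
10) 3323.615ms=76/7b +174.927ms=4/7b
11) 3498.542ms=80/7b +174.927ms=4/7b
Σ=12b of 12 (196bpm 4/4) — PASS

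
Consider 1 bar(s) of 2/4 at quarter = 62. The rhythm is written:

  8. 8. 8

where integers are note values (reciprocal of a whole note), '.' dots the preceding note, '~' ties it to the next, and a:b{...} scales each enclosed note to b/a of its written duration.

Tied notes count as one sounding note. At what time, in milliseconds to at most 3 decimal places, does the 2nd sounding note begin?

note 2 onset = 3/4b = 725.806ms

1. 0.0ms @ 0 + 725.806ms (3/4)
2. 725.806ms @ 3/4 + 725.806ms (3/4)
3. 1451.613ms @ 3/2 + 483.871ms (1/2)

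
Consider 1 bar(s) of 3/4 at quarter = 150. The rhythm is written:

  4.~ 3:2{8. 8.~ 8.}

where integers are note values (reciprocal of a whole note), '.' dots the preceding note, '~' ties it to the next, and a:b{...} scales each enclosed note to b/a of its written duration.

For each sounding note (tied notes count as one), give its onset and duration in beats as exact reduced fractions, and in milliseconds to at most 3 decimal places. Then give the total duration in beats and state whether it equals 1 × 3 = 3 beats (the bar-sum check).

1) 0.0ms=0b +800.0ms=2b
2) 800.0ms=2b +400.0ms=1b
Σ=3b of 3 (150bpm 3/4) — PASS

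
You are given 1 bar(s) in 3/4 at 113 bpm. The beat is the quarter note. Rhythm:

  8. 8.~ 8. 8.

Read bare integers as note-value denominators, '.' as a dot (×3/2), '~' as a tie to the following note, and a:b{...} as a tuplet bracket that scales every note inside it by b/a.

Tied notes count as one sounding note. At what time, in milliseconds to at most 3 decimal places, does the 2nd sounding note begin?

note 2 onset = 3/4b = 398.23ms

1. 0.0ms @ 0 + 398.23ms (3/4)
2. 398.23ms @ 3/4 + 796.46ms (3/2)
3. 1194.69ms @ 9/4 + 398.23ms (3/4)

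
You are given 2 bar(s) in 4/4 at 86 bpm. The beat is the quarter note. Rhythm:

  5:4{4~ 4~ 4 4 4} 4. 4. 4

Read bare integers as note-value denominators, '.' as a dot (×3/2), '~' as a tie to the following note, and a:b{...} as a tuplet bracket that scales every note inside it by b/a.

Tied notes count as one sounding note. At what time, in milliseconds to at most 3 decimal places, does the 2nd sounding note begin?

1. 0.0ms @ 0 + 1674.419ms (12/5)
2. 1674.419ms @ 12/5 + 558.14ms (4/5)
3. 2232.558ms @ 16/5 + 558.14ms (4/5)
4. 2790.698ms @ 4 + 1046.512ms (3/2)
5. 3837.209ms @ 11/2 + 1046.512ms (3/2)
6. 4883.721ms @ 7 + 697.674ms (1)

note 2 onset = 12/5b = 1674.419ms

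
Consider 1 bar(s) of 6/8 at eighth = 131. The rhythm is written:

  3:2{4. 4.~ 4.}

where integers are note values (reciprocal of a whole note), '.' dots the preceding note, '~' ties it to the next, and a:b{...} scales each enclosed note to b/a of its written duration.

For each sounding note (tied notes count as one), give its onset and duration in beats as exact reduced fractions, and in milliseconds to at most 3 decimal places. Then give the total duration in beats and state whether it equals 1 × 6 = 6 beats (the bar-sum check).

1) 0.0ms=0b +916.031ms=2b
2) 916.031ms=2b +1832.061ms=4b
Σ=6b of 6 (131bpm 6/8) — PASS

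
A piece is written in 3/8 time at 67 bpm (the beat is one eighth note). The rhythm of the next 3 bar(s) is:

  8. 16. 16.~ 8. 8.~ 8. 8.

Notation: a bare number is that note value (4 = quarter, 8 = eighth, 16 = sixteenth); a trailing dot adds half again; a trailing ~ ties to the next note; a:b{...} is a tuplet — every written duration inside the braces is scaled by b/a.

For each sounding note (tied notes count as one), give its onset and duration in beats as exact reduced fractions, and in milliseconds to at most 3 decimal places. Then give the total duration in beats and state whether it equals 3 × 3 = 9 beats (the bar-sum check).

1) 0.0ms=0b +1343.284ms=3/2b
2) 1343.284ms=3/2b +671.642ms=3/4b
3) 2014.925ms=9/4b +2014.925ms=9/4b
4) 4029.851ms=9/2b +2686.567ms=3b
5) 6716.418ms=15/2b +1343.284ms=3/2b
Σ=9b of 9 (67bpm 3/8) — PASS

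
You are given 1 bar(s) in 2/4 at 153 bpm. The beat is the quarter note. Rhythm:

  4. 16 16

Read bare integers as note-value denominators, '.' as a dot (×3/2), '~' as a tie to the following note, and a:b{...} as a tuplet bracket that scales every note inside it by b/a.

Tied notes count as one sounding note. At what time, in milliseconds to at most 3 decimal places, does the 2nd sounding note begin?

note 2 onset = 3/2b = 588.235ms

1. 0.0ms @ 0 + 588.235ms (3/2)
2. 588.235ms @ 3/2 + 98.039ms (1/4)
3. 686.275ms @ 7/4 + 98.039ms (1/4)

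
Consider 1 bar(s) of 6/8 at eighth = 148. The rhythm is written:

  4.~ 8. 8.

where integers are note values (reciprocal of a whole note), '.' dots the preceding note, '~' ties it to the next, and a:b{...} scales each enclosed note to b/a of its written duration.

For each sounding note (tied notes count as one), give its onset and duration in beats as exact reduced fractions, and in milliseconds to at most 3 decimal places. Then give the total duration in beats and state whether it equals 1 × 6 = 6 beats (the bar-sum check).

1) 0.0ms=0b +1824.324ms=9/2b
2) 1824.324ms=9/2b +608.108ms=3/2b
Σ=6b of 6 (148bpm 6/8) — PASS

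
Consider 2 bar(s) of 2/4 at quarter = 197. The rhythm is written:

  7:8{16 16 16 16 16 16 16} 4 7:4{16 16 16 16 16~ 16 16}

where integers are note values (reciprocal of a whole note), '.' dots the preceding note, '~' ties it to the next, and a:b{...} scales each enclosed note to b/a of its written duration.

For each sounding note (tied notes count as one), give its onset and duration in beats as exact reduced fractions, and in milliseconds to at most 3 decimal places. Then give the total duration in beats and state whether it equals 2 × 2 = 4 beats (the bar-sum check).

1) 0.0ms=0b +87.02ms=2/7b
2) 87.02ms=2/7b +87.02ms=2/7b
3) 174.039ms=4/7b +87.02ms=2/7b
4) 261.059ms=6/7b +87.02ms=2/7b
5) 348.078ms=8/7b +87.02ms=2/7b
6) 435.098ms=10/7b +87.02ms=2/7b
7) 522.117ms=12/7b +87.02ms=2/7b
8) 609.137ms=2b +304.569ms=1b
9) 913.706ms=3b +43.51ms=1/7b
10) 957.215ms=22/7b +43.51ms=1/7b
11) 1000.725ms=23/7b +43.51ms=1/7b
12) 1044.235ms=24/7b +43.51ms=1/7b
13) 1087.745ms=25/7b +87.02ms=2/7b
14) 1174.764ms=27/7b +43.51ms=1/7b
Σ=4b of 4 (197bpm 2/4) — PASS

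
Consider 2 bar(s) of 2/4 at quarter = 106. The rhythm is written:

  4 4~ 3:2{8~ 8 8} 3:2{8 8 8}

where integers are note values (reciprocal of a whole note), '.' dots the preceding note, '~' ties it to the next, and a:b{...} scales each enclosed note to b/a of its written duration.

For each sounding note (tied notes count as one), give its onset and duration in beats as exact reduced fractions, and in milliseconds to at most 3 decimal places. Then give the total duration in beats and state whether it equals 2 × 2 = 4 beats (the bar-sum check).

1) 0.0ms=0b +566.038ms=1b
2) 566.038ms=1b +943.396ms=5/3b
3) 1509.434ms=8/3b +188.679ms=1/3b
4) 1698.113ms=3b +188.679ms=1/3b
5) 1886.792ms=10/3b +188.679ms=1/3b
6) 2075.472ms=11/3b +188.679ms=1/3b
Σ=4b of 4 (106bpm 2/4) — PASS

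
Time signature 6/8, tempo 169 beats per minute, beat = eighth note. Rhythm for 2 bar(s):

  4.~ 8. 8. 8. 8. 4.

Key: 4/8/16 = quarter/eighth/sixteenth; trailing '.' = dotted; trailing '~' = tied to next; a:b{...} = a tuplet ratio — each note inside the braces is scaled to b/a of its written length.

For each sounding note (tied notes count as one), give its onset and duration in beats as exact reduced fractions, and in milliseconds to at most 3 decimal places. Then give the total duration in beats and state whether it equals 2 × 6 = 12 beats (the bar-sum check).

1) 0.0ms=0b +1597.633ms=9/2b
2) 1597.633ms=9/2b +532.544ms=3/2b
3) 2130.178ms=6b +532.544ms=3/2b
4) 2662.722ms=15/2b +532.544ms=3/2b
5) 3195.266ms=9b +1065.089ms=3b
Σ=12b of 12 (169bpm 6/8) — PASS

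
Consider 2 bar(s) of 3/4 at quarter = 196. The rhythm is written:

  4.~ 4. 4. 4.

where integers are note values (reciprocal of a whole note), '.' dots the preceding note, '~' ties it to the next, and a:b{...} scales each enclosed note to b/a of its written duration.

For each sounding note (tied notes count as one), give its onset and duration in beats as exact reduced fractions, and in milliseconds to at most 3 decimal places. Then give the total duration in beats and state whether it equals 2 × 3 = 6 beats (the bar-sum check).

1) 0.0ms=0b +918.367ms=3b
2) 918.367ms=3b +459.184ms=3/2b
3) 1377.551ms=9/2b +459.184ms=3/2b
Σ=6b of 6 (196bpm 3/4) — PASS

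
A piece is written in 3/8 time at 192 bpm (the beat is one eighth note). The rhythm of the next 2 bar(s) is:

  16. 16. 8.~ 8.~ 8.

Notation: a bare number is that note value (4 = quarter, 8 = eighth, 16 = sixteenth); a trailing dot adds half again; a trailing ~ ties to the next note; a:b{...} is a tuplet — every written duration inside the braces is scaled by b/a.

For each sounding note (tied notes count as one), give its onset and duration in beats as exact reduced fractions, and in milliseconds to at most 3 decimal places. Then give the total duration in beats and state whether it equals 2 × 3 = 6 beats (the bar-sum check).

1) 0.0ms=0b +234.375ms=3/4b
2) 234.375ms=3/4b +234.375ms=3/4b
3) 468.75ms=3/2b +1406.25ms=9/2b
Σ=6b of 6 (192bpm 3/8) — PASS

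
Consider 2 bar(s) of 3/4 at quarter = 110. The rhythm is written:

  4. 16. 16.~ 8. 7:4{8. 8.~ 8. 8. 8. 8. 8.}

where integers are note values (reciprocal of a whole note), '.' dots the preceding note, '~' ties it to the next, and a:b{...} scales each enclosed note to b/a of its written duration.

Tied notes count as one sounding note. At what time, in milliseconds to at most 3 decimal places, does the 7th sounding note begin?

1. 0.0ms @ 0 + 818.182ms (3/2)
2. 818.182ms @ 3/2 + 204.545ms (3/8)
3. 1022.727ms @ 15/8 + 613.636ms (9/8)
4. 1636.364ms @ 3 + 233.766ms (3/7)
5. 1870.13ms @ 24/7 + 467.532ms (6/7)
6. 2337.662ms @ 30/7 + 233.766ms (3/7)
7. 2571.429ms @ 33/7 + 233.766ms (3/7)
8. 2805.195ms @ 36/7 + 233.766ms (3/7)
9. 3038.961ms @ 39/7 + 233.766ms (3/7)

note 7 onset = 33/7b = 2571.429ms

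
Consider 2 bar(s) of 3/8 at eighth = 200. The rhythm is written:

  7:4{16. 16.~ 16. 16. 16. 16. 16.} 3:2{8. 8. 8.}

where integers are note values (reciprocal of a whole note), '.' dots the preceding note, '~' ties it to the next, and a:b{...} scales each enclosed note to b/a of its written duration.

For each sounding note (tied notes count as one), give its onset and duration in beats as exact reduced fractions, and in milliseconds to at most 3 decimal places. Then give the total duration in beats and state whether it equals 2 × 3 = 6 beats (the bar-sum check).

1) 0.0ms=0b +128.571ms=3/7b
2) 128.571ms=3/7b +257.143ms=6/7b
3) 385.714ms=9/7b +128.571ms=3/7b
4) 514.286ms=12/7b +128.571ms=3/7b
5) 642.857ms=15/7b +128.571ms=3/7b
6) 771.429ms=18/7b +128.571ms=3/7b
7) 900.0ms=3b +300.0ms=1b
8) 1200.0ms=4b +300.0ms=1b
9) 1500.0ms=5b +300.0ms=1b
Σ=6b of 6 (200bpm 3/8) — PASS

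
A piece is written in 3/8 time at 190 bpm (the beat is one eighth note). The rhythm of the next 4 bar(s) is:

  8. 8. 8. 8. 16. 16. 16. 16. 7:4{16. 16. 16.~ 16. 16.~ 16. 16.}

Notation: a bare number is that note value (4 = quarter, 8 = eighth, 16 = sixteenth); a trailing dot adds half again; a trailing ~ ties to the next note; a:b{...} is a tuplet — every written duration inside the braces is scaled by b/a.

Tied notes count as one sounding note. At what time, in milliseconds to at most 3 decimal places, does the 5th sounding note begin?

note 5 onset = 6b = 1894.737ms

1. 0.0ms @ 0 + 473.684ms (3/2)
2. 473.684ms @ 3/2 + 473.684ms (3/2)
3. 947.368ms @ 3 + 473.684ms (3/2)
4. 1421.053ms @ 9/2 + 473.684ms (3/2)
5. 1894.737ms @ 6 + 236.842ms (3/4)
6. 2131.579ms @ 27/4 + 236.842ms (3/4)
7. 2368.421ms @ 15/2 + 236.842ms (3/4)
8. 2605.263ms @ 33/4 + 236.842ms (3/4)
9. 2842.105ms @ 9 + 135.338ms (3/7)
10. 2977.444ms @ 66/7 + 135.338ms (3/7)
11. 3112.782ms @ 69/7 + 270.677ms (6/7)
12. 3383.459ms @ 75/7 + 270.677ms (6/7)
13. 3654.135ms @ 81/7 + 135.338ms (3/7)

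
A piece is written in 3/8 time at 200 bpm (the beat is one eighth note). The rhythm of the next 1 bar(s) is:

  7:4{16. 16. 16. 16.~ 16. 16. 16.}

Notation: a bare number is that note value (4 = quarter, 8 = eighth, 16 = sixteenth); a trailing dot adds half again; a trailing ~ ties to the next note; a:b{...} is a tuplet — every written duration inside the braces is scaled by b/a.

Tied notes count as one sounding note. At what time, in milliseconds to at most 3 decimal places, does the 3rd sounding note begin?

note 3 onset = 6/7b = 257.143ms

1. 0.0ms @ 0 + 128.571ms (3/7)
2. 128.571ms @ 3/7 + 128.571ms (3/7)
3. 257.143ms @ 6/7 + 128.571ms (3/7)
4. 385.714ms @ 9/7 + 257.143ms (6/7)
5. 642.857ms @ 15/7 + 128.571ms (3/7)
6. 771.429ms @ 18/7 + 128.571ms (3/7)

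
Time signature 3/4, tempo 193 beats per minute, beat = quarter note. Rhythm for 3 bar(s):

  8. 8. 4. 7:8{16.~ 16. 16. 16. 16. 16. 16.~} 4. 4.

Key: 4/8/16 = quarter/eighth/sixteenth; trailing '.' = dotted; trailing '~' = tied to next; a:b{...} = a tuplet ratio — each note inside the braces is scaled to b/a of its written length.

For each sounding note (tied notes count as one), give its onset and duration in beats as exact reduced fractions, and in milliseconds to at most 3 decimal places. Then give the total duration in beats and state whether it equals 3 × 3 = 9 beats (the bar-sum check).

1) 0.0ms=0b +233.161ms=3/4b
2) 233.161ms=3/4b +233.161ms=3/4b
3) 466.321ms=3/2b +466.321ms=3/2b
4) 932.642ms=3b +266.469ms=6/7b
5) 1199.112ms=27/7b +133.235ms=3/7b
6) 1332.346ms=30/7b +133.235ms=3/7b
7) 1465.581ms=33/7b +133.235ms=3/7b
8) 1598.816ms=36/7b +133.235ms=3/7b
9) 1732.05ms=39/7b +599.556ms=27/14b
10) 2331.606ms=15/2b +466.321ms=3/2b
Σ=9b of 9 (193bpm 3/4) — PASS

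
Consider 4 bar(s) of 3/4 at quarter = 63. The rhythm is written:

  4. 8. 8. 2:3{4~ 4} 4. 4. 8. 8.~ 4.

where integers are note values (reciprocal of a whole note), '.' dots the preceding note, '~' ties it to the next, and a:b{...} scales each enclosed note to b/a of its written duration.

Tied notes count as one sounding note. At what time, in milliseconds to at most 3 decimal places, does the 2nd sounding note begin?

1. 0.0ms @ 0 + 1428.571ms (3/2)
2. 1428.571ms @ 3/2 + 714.286ms (3/4)
3. 2142.857ms @ 9/4 + 714.286ms (3/4)
4. 2857.143ms @ 3 + 2857.143ms (3)
5. 5714.286ms @ 6 + 1428.571ms (3/2)
6. 7142.857ms @ 15/2 + 1428.571ms (3/2)
7. 8571.429ms @ 9 + 714.286ms (3/4)
8. 9285.714ms @ 39/4 + 2142.857ms (9/4)

note 2 onset = 3/2b = 1428.571ms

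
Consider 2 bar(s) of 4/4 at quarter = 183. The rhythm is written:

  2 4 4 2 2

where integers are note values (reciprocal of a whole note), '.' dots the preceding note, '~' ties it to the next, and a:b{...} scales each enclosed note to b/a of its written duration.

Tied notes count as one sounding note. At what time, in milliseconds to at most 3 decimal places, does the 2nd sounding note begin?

note 2 onset = 2b = 655.738ms

1. 0.0ms @ 0 + 655.738ms (2)
2. 655.738ms @ 2 + 327.869ms (1)
3. 983.607ms @ 3 + 327.869ms (1)
4. 1311.475ms @ 4 + 655.738ms (2)
5. 1967.213ms @ 6 + 655.738ms (2)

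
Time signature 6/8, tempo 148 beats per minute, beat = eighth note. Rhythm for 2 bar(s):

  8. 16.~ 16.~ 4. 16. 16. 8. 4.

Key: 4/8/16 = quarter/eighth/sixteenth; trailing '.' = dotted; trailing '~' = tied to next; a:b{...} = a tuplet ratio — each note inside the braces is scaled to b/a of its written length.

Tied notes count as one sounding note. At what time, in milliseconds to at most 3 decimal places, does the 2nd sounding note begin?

note 2 onset = 3/2b = 608.108ms

1. 0.0ms @ 0 + 608.108ms (3/2)
2. 608.108ms @ 3/2 + 1824.324ms (9/2)
3. 2432.432ms @ 6 + 304.054ms (3/4)
4. 2736.486ms @ 27/4 + 304.054ms (3/4)
5. 3040.541ms @ 15/2 + 608.108ms (3/2)
6. 3648.649ms @ 9 + 1216.216ms (3)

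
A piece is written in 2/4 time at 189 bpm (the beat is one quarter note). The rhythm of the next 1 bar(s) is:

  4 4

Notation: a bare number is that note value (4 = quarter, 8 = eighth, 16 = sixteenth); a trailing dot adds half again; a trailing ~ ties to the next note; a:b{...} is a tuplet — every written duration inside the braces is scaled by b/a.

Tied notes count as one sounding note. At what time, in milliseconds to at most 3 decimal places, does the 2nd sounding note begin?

note 2 onset = 1b = 317.46ms

1. 0.0ms @ 0 + 317.46ms (1)
2. 317.46ms @ 1 + 317.46ms (1)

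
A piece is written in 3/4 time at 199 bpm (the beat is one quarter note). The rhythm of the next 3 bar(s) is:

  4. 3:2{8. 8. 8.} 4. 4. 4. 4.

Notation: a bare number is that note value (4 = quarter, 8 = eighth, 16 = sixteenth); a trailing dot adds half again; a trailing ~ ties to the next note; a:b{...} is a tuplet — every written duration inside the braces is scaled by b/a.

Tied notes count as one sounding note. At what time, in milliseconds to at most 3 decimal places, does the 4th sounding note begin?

1. 0.0ms @ 0 + 452.261ms (3/2)
2. 452.261ms @ 3/2 + 150.754ms (1/2)
3. 603.015ms @ 2 + 150.754ms (1/2)
4. 753.769ms @ 5/2 + 150.754ms (1/2)
5. 904.523ms @ 3 + 452.261ms (3/2)
6. 1356.784ms @ 9/2 + 452.261ms (3/2)
7. 1809.045ms @ 6 + 452.261ms (3/2)
8. 2261.307ms @ 15/2 + 452.261ms (3/2)

note 4 onset = 5/2b = 753.769ms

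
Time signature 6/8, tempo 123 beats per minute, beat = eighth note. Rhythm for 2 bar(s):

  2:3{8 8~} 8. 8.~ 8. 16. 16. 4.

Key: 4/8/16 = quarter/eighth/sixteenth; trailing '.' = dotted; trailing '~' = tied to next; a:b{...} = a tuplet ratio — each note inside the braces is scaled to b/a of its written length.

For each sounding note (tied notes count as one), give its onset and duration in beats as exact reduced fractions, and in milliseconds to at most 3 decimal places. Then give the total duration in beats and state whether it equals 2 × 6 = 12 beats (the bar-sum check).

1) 0.0ms=0b +731.707ms=3/2b
2) 731.707ms=3/2b +1463.415ms=3b
3) 2195.122ms=9/2b +1463.415ms=3b
4) 3658.537ms=15/2b +365.854ms=3/4b
5) 4024.39ms=33/4b +365.854ms=3/4b
6) 4390.244ms=9b +1463.415ms=3b
Σ=12b of 12 (123bpm 6/8) — PASS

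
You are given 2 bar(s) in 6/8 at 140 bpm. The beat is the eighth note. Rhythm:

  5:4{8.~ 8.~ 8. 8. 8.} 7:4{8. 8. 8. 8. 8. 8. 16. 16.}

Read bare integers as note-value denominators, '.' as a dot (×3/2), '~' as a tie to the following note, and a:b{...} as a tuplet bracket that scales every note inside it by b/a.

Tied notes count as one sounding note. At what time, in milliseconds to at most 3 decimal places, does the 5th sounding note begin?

note 5 onset = 48/7b = 2938.776ms

1. 0.0ms @ 0 + 1542.857ms (18/5)
2. 1542.857ms @ 18/5 + 514.286ms (6/5)
3. 2057.143ms @ 24/5 + 514.286ms (6/5)
4. 2571.429ms @ 6 + 367.347ms (6/7)
5. 2938.776ms @ 48/7 + 367.347ms (6/7)
6. 3306.122ms @ 54/7 + 367.347ms (6/7)
7. 3673.469ms @ 60/7 + 367.347ms (6/7)
8. 4040.816ms @ 66/7 + 367.347ms (6/7)
9. 4408.163ms @ 72/7 + 367.347ms (6/7)
10. 4775.51ms @ 78/7 + 183.673ms (3/7)
11. 4959.184ms @ 81/7 + 183.673ms (3/7)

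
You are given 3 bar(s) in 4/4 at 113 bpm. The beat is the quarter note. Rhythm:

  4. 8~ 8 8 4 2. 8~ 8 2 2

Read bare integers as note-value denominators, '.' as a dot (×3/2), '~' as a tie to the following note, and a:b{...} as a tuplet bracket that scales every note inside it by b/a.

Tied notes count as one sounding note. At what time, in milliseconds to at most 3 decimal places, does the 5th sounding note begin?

1. 0.0ms @ 0 + 796.46ms (3/2)
2. 796.46ms @ 3/2 + 530.973ms (1)
3. 1327.434ms @ 5/2 + 265.487ms (1/2)
4. 1592.92ms @ 3 + 530.973ms (1)
5. 2123.894ms @ 4 + 1592.92ms (3)
6. 3716.814ms @ 7 + 530.973ms (1)
7. 4247.788ms @ 8 + 1061.947ms (2)
8. 5309.735ms @ 10 + 1061.947ms (2)

note 5 onset = 4b = 2123.894ms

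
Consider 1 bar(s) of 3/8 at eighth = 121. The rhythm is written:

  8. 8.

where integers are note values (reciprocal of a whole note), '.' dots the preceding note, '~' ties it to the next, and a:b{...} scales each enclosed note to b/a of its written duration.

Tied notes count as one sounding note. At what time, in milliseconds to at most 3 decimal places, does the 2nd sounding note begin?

1. 0.0ms @ 0 + 743.802ms (3/2)
2. 743.802ms @ 3/2 + 743.802ms (3/2)

note 2 onset = 3/2b = 743.802ms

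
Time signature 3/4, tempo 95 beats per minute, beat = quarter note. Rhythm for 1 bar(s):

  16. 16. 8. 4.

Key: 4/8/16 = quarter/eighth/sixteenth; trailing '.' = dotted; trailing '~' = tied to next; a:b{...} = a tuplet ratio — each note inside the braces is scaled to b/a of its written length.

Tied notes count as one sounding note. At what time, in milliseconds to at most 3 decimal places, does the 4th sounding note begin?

note 4 onset = 3/2b = 947.368ms

1. 0.0ms @ 0 + 236.842ms (3/8)
2. 236.842ms @ 3/8 + 236.842ms (3/8)
3. 473.684ms @ 3/4 + 473.684ms (3/4)
4. 947.368ms @ 3/2 + 947.368ms (3/2)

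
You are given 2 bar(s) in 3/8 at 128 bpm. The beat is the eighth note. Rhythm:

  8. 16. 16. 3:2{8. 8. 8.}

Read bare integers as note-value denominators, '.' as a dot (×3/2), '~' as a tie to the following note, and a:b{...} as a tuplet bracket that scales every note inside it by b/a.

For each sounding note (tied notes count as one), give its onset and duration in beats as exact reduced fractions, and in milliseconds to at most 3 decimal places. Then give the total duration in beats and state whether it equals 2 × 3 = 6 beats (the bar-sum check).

1) 0.0ms=0b +703.125ms=3/2b
2) 703.125ms=3/2b +351.562ms=3/4b
3) 1054.688ms=9/4b +351.562ms=3/4b
4) 1406.25ms=3b +468.75ms=1b
5) 1875.0ms=4b +468.75ms=1b
6) 2343.75ms=5b +468.75ms=1b
Σ=6b of 6 (128bpm 3/8) — PASS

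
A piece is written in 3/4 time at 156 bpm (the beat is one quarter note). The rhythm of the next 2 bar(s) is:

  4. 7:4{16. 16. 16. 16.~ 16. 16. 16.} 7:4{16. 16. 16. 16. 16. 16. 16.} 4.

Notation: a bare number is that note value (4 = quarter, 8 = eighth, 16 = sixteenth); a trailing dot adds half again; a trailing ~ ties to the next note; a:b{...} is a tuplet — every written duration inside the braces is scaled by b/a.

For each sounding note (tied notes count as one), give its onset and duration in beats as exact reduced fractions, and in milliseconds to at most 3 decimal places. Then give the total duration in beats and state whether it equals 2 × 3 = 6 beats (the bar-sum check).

1) 0.0ms=0b +576.923ms=3/2b
2) 576.923ms=3/2b +82.418ms=3/14b
3) 659.341ms=12/7b +82.418ms=3/14b
4) 741.758ms=27/14b +82.418ms=3/14b
5) 824.176ms=15/7b +164.835ms=3/7b
6) 989.011ms=18/7b +82.418ms=3/14b
7) 1071.429ms=39/14b +82.418ms=3/14b
8) 1153.846ms=3b +82.418ms=3/14b
9) 1236.264ms=45/14b +82.418ms=3/14b
10) 1318.681ms=24/7b +82.418ms=3/14b
11) 1401.099ms=51/14b +82.418ms=3/14b
12) 1483.516ms=27/7b +82.418ms=3/14b
13) 1565.934ms=57/14b +82.418ms=3/14b
14) 1648.352ms=30/7b +82.418ms=3/14b
15) 1730.769ms=9/2b +576.923ms=3/2b
Σ=6b of 6 (156bpm 3/4) — PASS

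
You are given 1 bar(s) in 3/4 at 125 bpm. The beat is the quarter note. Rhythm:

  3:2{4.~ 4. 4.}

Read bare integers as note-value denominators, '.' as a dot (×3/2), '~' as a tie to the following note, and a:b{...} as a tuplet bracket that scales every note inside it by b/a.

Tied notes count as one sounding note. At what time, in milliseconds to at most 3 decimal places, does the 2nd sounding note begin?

note 2 onset = 2b = 960.0ms

1. 0.0ms @ 0 + 960.0ms (2)
2. 960.0ms @ 2 + 480.0ms (1)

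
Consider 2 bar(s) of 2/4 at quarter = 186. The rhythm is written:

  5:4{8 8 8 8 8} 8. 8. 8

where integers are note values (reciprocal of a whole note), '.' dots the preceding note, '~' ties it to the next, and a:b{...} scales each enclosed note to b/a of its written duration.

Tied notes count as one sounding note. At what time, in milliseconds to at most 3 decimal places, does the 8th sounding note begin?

note 8 onset = 7/2b = 1129.032ms

1. 0.0ms @ 0 + 129.032ms (2/5)
2. 129.032ms @ 2/5 + 129.032ms (2/5)
3. 258.065ms @ 4/5 + 129.032ms (2/5)
4. 387.097ms @ 6/5 + 129.032ms (2/5)
5. 516.129ms @ 8/5 + 129.032ms (2/5)
6. 645.161ms @ 2 + 241.935ms (3/4)
7. 887.097ms @ 11/4 + 241.935ms (3/4)
8. 1129.032ms @ 7/2 + 161.29ms (1/2)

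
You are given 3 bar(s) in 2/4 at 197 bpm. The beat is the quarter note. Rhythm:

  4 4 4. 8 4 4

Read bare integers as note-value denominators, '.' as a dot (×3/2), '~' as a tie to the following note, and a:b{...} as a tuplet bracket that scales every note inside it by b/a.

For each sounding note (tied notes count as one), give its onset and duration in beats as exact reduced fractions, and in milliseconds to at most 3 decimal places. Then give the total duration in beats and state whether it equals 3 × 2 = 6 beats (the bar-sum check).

1) 0.0ms=0b +304.569ms=1b
2) 304.569ms=1b +304.569ms=1b
3) 609.137ms=2b +456.853ms=3/2b
4) 1065.99ms=7/2b +152.284ms=1/2b
5) 1218.274ms=4b +304.569ms=1b
6) 1522.843ms=5b +304.569ms=1b
Σ=6b of 6 (197bpm 2/4) — PASS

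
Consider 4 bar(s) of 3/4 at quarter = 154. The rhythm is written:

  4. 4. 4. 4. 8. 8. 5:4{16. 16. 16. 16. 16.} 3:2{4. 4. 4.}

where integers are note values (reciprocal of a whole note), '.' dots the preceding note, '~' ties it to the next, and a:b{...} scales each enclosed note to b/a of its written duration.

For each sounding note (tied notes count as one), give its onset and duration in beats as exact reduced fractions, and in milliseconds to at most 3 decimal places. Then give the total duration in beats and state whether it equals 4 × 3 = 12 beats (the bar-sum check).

1) 0.0ms=0b +584.416ms=3/2b
2) 584.416ms=3/2b +584.416ms=3/2b
3) 1168.831ms=3b +584.416ms=3/2b
4) 1753.247ms=9/2b +584.416ms=3/2b
5) 2337.662ms=6b +292.208ms=3/4b
6) 2629.87ms=27/4b +292.208ms=3/4b
7) 2922.078ms=15/2b +116.883ms=3/10b
8) 3038.961ms=39/5b +116.883ms=3/10b
9) 3155.844ms=81/10b +116.883ms=3/10b
10) 3272.727ms=42/5b +116.883ms=3/10b
11) 3389.61ms=87/10b +116.883ms=3/10b
12) 3506.494ms=9b +389.61ms=1b
13) 3896.104ms=10b +389.61ms=1b
14) 4285.714ms=11b +389.61ms=1b
Σ=12b of 12 (154bpm 3/4) — PASS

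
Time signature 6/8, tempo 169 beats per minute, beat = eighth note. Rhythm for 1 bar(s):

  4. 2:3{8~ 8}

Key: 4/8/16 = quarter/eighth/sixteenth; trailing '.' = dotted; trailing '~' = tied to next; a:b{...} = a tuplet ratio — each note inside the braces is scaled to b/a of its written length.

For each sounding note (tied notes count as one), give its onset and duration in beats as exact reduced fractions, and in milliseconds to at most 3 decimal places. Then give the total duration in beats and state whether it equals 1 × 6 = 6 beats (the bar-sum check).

1) 0.0ms=0b +1065.089ms=3b
2) 1065.089ms=3b +1065.089ms=3b
Σ=6b of 6 (169bpm 6/8) — PASS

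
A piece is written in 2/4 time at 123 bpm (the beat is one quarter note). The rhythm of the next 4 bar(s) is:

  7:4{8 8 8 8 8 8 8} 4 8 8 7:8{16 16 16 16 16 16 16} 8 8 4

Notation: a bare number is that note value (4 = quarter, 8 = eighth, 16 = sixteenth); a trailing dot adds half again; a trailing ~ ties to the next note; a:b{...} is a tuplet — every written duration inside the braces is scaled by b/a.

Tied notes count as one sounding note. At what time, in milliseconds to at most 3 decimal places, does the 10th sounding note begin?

1. 0.0ms @ 0 + 139.373ms (2/7)
2. 139.373ms @ 2/7 + 139.373ms (2/7)
3. 278.746ms @ 4/7 + 139.373ms (2/7)
4. 418.118ms @ 6/7 + 139.373ms (2/7)
5. 557.491ms @ 8/7 + 139.373ms (2/7)
6. 696.864ms @ 10/7 + 139.373ms (2/7)
7. 836.237ms @ 12/7 + 139.373ms (2/7)
8. 975.61ms @ 2 + 487.805ms (1)
9. 1463.415ms @ 3 + 243.902ms (1/2)
10. 1707.317ms @ 7/2 + 243.902ms (1/2)
11. 1951.22ms @ 4 + 139.373ms (2/7)
12. 2090.592ms @ 30/7 + 139.373ms (2/7)
13. 2229.965ms @ 32/7 + 139.373ms (2/7)
14. 2369.338ms @ 34/7 + 139.373ms (2/7)
15. 2508.711ms @ 36/7 + 139.373ms (2/7)
16. 2648.084ms @ 38/7 + 139.373ms (2/7)
17. 2787.456ms @ 40/7 + 139.373ms (2/7)
18. 2926.829ms @ 6 + 243.902ms (1/2)
19. 3170.732ms @ 13/2 + 243.902ms (1/2)
20. 3414.634ms @ 7 + 487.805ms (1)

note 10 onset = 7/2b = 1707.317ms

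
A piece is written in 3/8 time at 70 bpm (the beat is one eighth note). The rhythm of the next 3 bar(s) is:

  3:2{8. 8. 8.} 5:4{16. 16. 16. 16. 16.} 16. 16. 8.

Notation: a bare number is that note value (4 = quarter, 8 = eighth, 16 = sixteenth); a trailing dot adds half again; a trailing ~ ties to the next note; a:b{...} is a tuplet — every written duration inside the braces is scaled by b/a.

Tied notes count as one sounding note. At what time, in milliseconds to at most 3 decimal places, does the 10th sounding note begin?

1. 0.0ms @ 0 + 857.143ms (1)
2. 857.143ms @ 1 + 857.143ms (1)
3. 1714.286ms @ 2 + 857.143ms (1)
4. 2571.429ms @ 3 + 514.286ms (3/5)
5. 3085.714ms @ 18/5 + 514.286ms (3/5)
6. 3600.0ms @ 21/5 + 514.286ms (3/5)
7. 4114.286ms @ 24/5 + 514.286ms (3/5)
8. 4628.571ms @ 27/5 + 514.286ms (3/5)
9. 5142.857ms @ 6 + 642.857ms (3/4)
10. 5785.714ms @ 27/4 + 642.857ms (3/4)
11. 6428.571ms @ 15/2 + 1285.714ms (3/2)

note 10 onset = 27/4b = 5785.714ms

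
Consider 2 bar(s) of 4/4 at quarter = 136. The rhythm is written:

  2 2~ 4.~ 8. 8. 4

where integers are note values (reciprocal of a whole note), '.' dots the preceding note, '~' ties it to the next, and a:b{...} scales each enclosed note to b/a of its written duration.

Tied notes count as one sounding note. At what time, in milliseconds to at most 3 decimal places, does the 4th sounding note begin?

1. 0.0ms @ 0 + 882.353ms (2)
2. 882.353ms @ 2 + 1875.0ms (17/4)
3. 2757.353ms @ 25/4 + 330.882ms (3/4)
4. 3088.235ms @ 7 + 441.176ms (1)

note 4 onset = 7b = 3088.235ms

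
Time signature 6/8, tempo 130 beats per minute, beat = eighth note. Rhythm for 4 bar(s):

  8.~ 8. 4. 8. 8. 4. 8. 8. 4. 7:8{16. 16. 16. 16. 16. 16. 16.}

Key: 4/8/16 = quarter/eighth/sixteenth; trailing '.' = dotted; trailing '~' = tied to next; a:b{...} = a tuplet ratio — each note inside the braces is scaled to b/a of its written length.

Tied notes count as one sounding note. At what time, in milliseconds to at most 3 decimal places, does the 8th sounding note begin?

note 8 onset = 15b = 6923.077ms

1. 0.0ms @ 0 + 1384.615ms (3)
2. 1384.615ms @ 3 + 1384.615ms (3)
3. 2769.231ms @ 6 + 692.308ms (3/2)
4. 3461.538ms @ 15/2 + 692.308ms (3/2)
5. 4153.846ms @ 9 + 1384.615ms (3)
6. 5538.462ms @ 12 + 692.308ms (3/2)
7. 6230.769ms @ 27/2 + 692.308ms (3/2)
8. 6923.077ms @ 15 + 1384.615ms (3)
9. 8307.692ms @ 18 + 395.604ms (6/7)
10. 8703.297ms @ 132/7 + 395.604ms (6/7)
11. 9098.901ms @ 138/7 + 395.604ms (6/7)
12. 9494.505ms @ 144/7 + 395.604ms (6/7)
13. 9890.11ms @ 150/7 + 395.604ms (6/7)
14. 10285.714ms @ 156/7 + 395.604ms (6/7)
15. 10681.319ms @ 162/7 + 395.604ms (6/7)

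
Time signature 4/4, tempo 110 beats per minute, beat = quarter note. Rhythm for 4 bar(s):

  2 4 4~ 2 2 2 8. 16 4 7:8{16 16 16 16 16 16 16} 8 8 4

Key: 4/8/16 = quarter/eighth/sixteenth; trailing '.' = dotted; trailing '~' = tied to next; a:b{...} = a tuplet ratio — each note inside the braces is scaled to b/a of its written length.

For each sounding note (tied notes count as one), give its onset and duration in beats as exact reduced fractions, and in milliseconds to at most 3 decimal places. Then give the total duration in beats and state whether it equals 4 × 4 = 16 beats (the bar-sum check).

1) 0.0ms=0b +1090.909ms=2b
2) 1090.909ms=2b +545.455ms=1b
3) 1636.364ms=3b +1636.364ms=3b
4) 3272.727ms=6b +1090.909ms=2b
5) 4363.636ms=8b +1090.909ms=2b
6) 5454.545ms=10b +409.091ms=3/4b
7) 5863.636ms=43/4b +136.364ms=1/4b
8) 6000.0ms=11b +545.455ms=1b
9) 6545.455ms=12b +155.844ms=2/7b
10) 6701.299ms=86/7b +155.844ms=2/7b
11) 6857.143ms=88/7b +155.844ms=2/7b
12) 7012.987ms=90/7b +155.844ms=2/7b
13) 7168.831ms=92/7b +155.844ms=2/7b
14) 7324.675ms=94/7b +155.844ms=2/7b
15) 7480.519ms=96/7b +155.844ms=2/7b
16) 7636.364ms=14b +272.727ms=1/2b
17) 7909.091ms=29/2b +272.727ms=1/2b
18) 8181.818ms=15b +545.455ms=1b
Σ=16b of 16 (110bpm 4/4) — PASS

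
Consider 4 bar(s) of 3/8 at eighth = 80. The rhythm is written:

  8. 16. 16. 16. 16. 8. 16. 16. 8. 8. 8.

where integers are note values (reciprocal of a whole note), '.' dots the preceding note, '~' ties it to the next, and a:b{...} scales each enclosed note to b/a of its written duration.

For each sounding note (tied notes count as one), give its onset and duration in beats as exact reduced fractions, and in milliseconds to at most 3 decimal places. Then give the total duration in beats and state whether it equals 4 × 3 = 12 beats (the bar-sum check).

1) 0.0ms=0b +1125.0ms=3/2b
2) 1125.0ms=3/2b +562.5ms=3/4b
3) 1687.5ms=9/4b +562.5ms=3/4b
4) 2250.0ms=3b +562.5ms=3/4b
5) 2812.5ms=15/4b +562.5ms=3/4b
6) 3375.0ms=9/2b +1125.0ms=3/2b
7) 4500.0ms=6b +562.5ms=3/4b
8) 5062.5ms=27/4b +562.5ms=3/4b
9) 5625.0ms=15/2b +1125.0ms=3/2b
10) 6750.0ms=9b +1125.0ms=3/2b
11) 7875.0ms=21/2b +1125.0ms=3/2b
Σ=12b of 12 (80bpm 3/8) — PASS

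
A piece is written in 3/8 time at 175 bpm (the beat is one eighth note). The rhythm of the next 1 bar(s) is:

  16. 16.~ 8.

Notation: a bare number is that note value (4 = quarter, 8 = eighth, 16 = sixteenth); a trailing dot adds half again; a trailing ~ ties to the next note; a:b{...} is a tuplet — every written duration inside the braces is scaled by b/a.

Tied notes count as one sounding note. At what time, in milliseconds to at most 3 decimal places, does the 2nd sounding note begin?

note 2 onset = 3/4b = 257.143ms

1. 0.0ms @ 0 + 257.143ms (3/4)
2. 257.143ms @ 3/4 + 771.429ms (9/4)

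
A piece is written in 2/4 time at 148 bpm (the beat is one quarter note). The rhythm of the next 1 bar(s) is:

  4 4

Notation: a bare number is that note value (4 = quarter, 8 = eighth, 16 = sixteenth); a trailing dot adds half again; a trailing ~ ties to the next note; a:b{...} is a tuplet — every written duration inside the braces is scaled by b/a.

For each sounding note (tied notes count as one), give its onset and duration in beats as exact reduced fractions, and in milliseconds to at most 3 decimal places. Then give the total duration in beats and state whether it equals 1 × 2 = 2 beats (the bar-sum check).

1) 0.0ms=0b +405.405ms=1b
2) 405.405ms=1b +405.405ms=1b
Σ=2b of 2 (148bpm 2/4) — PASS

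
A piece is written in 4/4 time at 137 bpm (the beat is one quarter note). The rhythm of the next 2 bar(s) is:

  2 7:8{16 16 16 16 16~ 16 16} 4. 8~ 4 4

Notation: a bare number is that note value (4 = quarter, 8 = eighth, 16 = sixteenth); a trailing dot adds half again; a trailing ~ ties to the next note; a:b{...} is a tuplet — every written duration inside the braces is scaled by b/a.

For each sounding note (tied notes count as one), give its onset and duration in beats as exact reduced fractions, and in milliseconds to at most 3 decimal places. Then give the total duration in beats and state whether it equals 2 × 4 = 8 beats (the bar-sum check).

1) 0.0ms=0b +875.912ms=2b
2) 875.912ms=2b +125.13ms=2/7b
3) 1001.043ms=16/7b +125.13ms=2/7b
4) 1126.173ms=18/7b +125.13ms=2/7b
5) 1251.303ms=20/7b +125.13ms=2/7b
6) 1376.434ms=22/7b +250.261ms=4/7b
7) 1626.694ms=26/7b +125.13ms=2/7b
8) 1751.825ms=4b +656.934ms=3/2b
9) 2408.759ms=11/2b +656.934ms=3/2b
10) 3065.693ms=7b +437.956ms=1b
Σ=8b of 8 (137bpm 4/4) — PASS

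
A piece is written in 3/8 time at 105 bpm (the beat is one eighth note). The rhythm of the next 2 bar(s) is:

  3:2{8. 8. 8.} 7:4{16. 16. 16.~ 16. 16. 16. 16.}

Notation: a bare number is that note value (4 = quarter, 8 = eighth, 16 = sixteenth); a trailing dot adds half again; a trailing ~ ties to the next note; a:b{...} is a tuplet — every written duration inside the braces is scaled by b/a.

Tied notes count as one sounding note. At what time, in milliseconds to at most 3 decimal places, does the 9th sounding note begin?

note 9 onset = 39/7b = 3183.673ms

1. 0.0ms @ 0 + 571.429ms (1)
2. 571.429ms @ 1 + 571.429ms (1)
3. 1142.857ms @ 2 + 571.429ms (1)
4. 1714.286ms @ 3 + 244.898ms (3/7)
5. 1959.184ms @ 24/7 + 244.898ms (3/7)
6. 2204.082ms @ 27/7 + 489.796ms (6/7)
7. 2693.878ms @ 33/7 + 244.898ms (3/7)
8. 2938.776ms @ 36/7 + 244.898ms (3/7)
9. 3183.673ms @ 39/7 + 244.898ms (3/7)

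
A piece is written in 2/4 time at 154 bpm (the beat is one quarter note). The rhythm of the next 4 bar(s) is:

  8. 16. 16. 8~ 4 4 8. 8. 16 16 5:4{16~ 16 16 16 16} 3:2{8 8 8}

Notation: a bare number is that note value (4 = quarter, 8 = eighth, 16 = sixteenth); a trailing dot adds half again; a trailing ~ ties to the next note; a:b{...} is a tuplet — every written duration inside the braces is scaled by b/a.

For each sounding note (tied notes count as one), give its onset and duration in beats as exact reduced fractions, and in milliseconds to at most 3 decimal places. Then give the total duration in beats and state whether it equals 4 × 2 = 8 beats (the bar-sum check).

1) 0.0ms=0b +292.208ms=3/4b
2) 292.208ms=3/4b +146.104ms=3/8b
3) 438.312ms=9/8b +146.104ms=3/8b
4) 584.416ms=3/2b +584.416ms=3/2b
5) 1168.831ms=3b +389.61ms=1b
6) 1558.442ms=4b +292.208ms=3/4b
7) 1850.649ms=19/4b +292.208ms=3/4b
8) 2142.857ms=11/2b +97.403ms=1/4b
9) 2240.26ms=23/4b +97.403ms=1/4b
10) 2337.662ms=6b +155.844ms=2/5b
11) 2493.506ms=32/5b +77.922ms=1/5b
12) 2571.429ms=33/5b +77.922ms=1/5b
13) 2649.351ms=34/5b +77.922ms=1/5b
14) 2727.273ms=7b +129.87ms=1/3b
15) 2857.143ms=22/3b +129.87ms=1/3b
16) 2987.013ms=23/3b +129.87ms=1/3b
Σ=8b of 8 (154bpm 2/4) — PASS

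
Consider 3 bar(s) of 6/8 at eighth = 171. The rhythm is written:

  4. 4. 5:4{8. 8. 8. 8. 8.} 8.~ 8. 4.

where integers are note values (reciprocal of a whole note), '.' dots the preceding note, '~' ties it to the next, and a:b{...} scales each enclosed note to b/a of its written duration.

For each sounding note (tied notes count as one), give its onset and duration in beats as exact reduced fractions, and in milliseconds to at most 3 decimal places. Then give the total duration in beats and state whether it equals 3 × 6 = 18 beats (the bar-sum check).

1) 0.0ms=0b +1052.632ms=3b
2) 1052.632ms=3b +1052.632ms=3b
3) 2105.263ms=6b +421.053ms=6/5b
4) 2526.316ms=36/5b +421.053ms=6/5b
5) 2947.368ms=42/5b +421.053ms=6/5b
6) 3368.421ms=48/5b +421.053ms=6/5b
7) 3789.474ms=54/5b +421.053ms=6/5b
8) 4210.526ms=12b +1052.632ms=3b
9) 5263.158ms=15b +1052.632ms=3b
Σ=18b of 18 (171bpm 6/8) — PASS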